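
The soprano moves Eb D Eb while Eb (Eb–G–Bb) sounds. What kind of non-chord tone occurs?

D is a neighbor tone.

The harmony at that moment is Eb major triad (Eb, G, Bb); D is not a chord tone.
It is approached by step down from Eb and left by step up to Eb.
Step away and step back to the same note — a neighbor tone (lower neighbor).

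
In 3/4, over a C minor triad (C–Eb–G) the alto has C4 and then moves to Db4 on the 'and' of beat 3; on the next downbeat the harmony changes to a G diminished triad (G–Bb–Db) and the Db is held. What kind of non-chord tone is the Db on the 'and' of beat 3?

Anticipation.

The harmony at that moment is C minor triad (C, Eb, G); Db4 is not a chord tone.
It is approached by step up from C4 and then sustained as the same pitch into the next harmony.
Arriving early and becoming a chord tone when the harmony changes — an anticipation.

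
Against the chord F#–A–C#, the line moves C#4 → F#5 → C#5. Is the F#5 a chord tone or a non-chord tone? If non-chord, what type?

Chord tone (the root of F# minor triad).

F# minor triad contains F#, A, C#; F# is the root, so it is a chord tone.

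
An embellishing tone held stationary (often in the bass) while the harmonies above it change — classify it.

Pedal tone.

Approach: none. Departure: none — a single pitch is sustained while the chords change around it, passing through harmonies that do not contain it.
No melodic motion at all; the dissonance is created entirely by the moving harmonies against the stationary note — a pedal tone (pedal point).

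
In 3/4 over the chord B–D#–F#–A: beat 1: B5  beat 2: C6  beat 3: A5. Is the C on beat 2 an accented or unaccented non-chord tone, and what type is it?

Unaccented escape tone.

The harmony at that moment is B dominant seventh chord (B, D#, F#, A); C6 is not a chord tone.
It is approached by step up from B5 and left by leap down to A5.
Step in, leap out — an escape tone.
It falls on a weak beat, so it is unaccented.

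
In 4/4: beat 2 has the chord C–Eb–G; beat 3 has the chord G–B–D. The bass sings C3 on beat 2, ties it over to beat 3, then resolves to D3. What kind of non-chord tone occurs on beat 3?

Retardation.

The harmony at that moment is G major triad (G, B, D); C3 is not a chord tone.
It is held over (the same pitch as the preceding C3) and left by step up to D3.
Held over from the previous chord and resolving up by step — a retardation.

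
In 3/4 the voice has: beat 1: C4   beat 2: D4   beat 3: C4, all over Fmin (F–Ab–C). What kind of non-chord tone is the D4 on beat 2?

Upper neighbor tone.

The harmony at that moment is F minor triad (F, Ab, C); D4 is not a chord tone.
It is approached by step up from C4 and left by step down to C4.
Step away and step back to the same note — a neighbor tone (upper neighbor).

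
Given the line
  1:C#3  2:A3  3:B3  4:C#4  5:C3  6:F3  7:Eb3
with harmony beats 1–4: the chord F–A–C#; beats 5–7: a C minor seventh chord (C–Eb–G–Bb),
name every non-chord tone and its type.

B3 (beat 3) — passing tone; F3 (beat 6) — appoggiatura.

The harmony at that moment is F augmented triad (F, A, C#); B3 is not a chord tone.
It is approached by step up from A3 and left by step up to C#4.
Step in, step out in the same direction — a passing tone.
The harmony at that moment is C minor seventh chord (C, Eb, G, Bb); F3 is not a chord tone.
It is approached by leap up from C3 and left by step down to Eb3.
Leap in, step out — an appoggiatura.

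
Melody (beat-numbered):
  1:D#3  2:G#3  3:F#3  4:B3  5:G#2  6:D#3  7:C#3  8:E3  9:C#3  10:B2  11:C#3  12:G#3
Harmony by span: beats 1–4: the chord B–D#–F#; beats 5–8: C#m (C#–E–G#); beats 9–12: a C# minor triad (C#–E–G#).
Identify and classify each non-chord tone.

The harmony at that moment is B major triad (B, D#, F#); G#3 is not a chord tone.
It is approached by leap up from D#3 and left by step down to F#3.
Leap in, step out — an appoggiatura.
The harmony at that moment is C# minor triad (C#, E, G#); D#3 is not a chord tone.
It is approached by leap up from G#2 and left by step down to C#3.
Leap in, step out — an appoggiatura.
The harmony at that moment is C# minor triad (C#, E, G#); B2 is not a chord tone.
It is approached by step down from C#3 and left by step up to C#3.
Step away and step back to the same note — a neighbor tone (lower neighbor).

G#3 (beat 2) — appoggiatura; D#3 (beat 6) — appoggiatura; B2 (beat 10) — neighbor tone.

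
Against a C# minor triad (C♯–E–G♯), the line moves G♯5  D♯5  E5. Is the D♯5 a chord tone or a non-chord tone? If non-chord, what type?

The harmony at that moment is C♯ minor triad (C♯, E, G♯); D♯5 is not a chord tone.
It is approached by leap down from G♯5 and left by step up to E5.
Leap in, step out — an appoggiatura.

Non-chord tone — an appoggiatura.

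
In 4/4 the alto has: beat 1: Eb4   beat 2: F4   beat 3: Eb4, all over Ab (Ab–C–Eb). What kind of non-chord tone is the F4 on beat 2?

Upper neighbor tone.

The harmony at that moment is Ab major triad (Ab, C, Eb); F4 is not a chord tone.
It is approached by step up from Eb4 and left by step down to Eb4.
Step away and step back to the same note — a neighbor tone (upper neighbor).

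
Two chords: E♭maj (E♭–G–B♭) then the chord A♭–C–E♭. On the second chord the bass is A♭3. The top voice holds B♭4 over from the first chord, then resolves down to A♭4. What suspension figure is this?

At the second chord the bass is A♭3. The suspended B♭4 lies a ninth above the bass; after resolving down by step to A♭4, the interval above the bass becomes an octave.
Suspension figures are named by those two intervals: 9–8.

9–8 suspension.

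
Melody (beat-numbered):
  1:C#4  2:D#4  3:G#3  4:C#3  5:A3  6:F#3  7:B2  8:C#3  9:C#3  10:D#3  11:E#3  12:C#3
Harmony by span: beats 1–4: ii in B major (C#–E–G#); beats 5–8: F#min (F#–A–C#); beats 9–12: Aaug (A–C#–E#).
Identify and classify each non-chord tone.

D#4 (beat 2) — escape tone; B2 (beat 7) — appoggiatura; D#3 (beat 10) — passing tone.

The harmony at that moment is C# minor triad (C#, E, G#); D#4 is not a chord tone.
It is approached by step up from C#4 and left by leap down to G#3.
Step in, leap out — an escape tone.
The harmony at that moment is F# minor triad (F#, A, C#); B2 is not a chord tone.
It is approached by leap down from F#3 and left by step up to C#3.
Leap in, step out — an appoggiatura.
The harmony at that moment is A augmented triad (A, C#, E#); D#3 is not a chord tone.
It is approached by step up from C#3 and left by step up to E#3.
Step in, step out in the same direction — a passing tone.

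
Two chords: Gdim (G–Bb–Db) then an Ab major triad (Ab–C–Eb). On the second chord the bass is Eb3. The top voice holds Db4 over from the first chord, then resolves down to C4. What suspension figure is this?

At the second chord the bass is Eb3. The suspended Db4 lies a seventh above the bass; after resolving down by step to C4, the interval above the bass becomes a sixth.
Suspension figures are named by those two intervals: 7–6.

7–6 suspension.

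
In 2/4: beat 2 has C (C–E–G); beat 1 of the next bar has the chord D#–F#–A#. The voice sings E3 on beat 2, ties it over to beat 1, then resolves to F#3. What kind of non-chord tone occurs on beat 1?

Retardation.

The harmony at that moment is D# minor triad (D#, F#, A#); E3 is not a chord tone.
It is held over (the same pitch as the preceding E3) and left by step up to F#3.
Held over from the previous chord and resolving up by step — a retardation.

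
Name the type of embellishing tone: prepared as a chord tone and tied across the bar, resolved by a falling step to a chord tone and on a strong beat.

Approach: by preparation — the pitch is first a chord tone, then held (tied or repeated) while the harmony changes under it. Departure: down by step. Metric position: strong.
A prepared dissonance that resolves downward by step — a suspension. (The same figure resolving upward would be a retardation.)

Suspension.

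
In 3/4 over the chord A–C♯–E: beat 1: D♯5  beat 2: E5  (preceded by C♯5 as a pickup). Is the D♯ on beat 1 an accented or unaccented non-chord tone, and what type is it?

Accented passing tone.

The harmony at that moment is A major triad (A, C♯, E); D♯5 is not a chord tone.
It is approached by step up from C♯5 and left by step up to E5.
Step in, step out in the same direction — a passing tone.
It falls on the downbeat, so it is accented.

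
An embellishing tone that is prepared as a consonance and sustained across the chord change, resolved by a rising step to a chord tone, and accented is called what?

Retardation.

Approach: by preparation — the pitch is first a chord tone, then held (tied or repeated) while the harmony changes under it. Departure: up by step. Metric position: strong.
A prepared dissonance that resolves upward by step — a retardation. (The same figure resolving downward would be a suspension.)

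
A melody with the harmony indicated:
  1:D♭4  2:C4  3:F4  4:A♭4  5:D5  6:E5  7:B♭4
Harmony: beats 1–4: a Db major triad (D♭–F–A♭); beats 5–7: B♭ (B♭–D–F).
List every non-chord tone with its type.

The harmony at that moment is D♭ major triad (D♭, F, A♭); C4 is not a chord tone.
It is approached by step down from D♭4 and left by leap up to F4.
Step in, leap out — an escape tone.
The harmony at that moment is B♭ major triad (B♭, D, F); E5 is not a chord tone.
It is approached by step up from D5 and left by leap down to B♭4.
Step in, leap out — an escape tone.

C4 (beat 2) — escape tone; E5 (beat 6) — escape tone.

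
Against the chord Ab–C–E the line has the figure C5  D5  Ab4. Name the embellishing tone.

D5 is an escape tone.

The harmony at that moment is Ab augmented triad (Ab, C, E); D5 is not a chord tone.
It is approached by step up from C5 and left by leap down to Ab4.
Step in, leap out — an escape tone.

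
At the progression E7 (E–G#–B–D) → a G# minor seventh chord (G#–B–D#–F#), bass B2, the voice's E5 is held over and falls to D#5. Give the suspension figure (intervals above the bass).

4–3 suspension.

At the second chord the bass is B2. The suspended E5 lies a fourth above the bass; after resolving down by step to D#5, the interval above the bass becomes a third.
Suspension figures are named by those two intervals: 4–3.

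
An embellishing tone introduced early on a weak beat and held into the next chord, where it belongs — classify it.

Approach: ahead of the chord change (typically by step), so it is dissonant against the current harmony. Departure: none — the same pitch is restated or held and is a chord tone of the new harmony.
Dissonant first, consonant once the harmony catches up: the note simply arrives early — an anticipation. (The reverse timing, consonant first and dissonant after the change, would be a suspension or retardation.)

Anticipation.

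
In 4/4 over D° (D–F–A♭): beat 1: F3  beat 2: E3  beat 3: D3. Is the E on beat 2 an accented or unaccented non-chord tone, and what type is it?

The harmony at that moment is D diminished triad (D, F, A♭); E3 is not a chord tone.
It is approached by step down from F3 and left by step down to D3.
Step in, step out in the same direction — a passing tone.
It falls on a weak beat, so it is unaccented.

Unaccented passing tone.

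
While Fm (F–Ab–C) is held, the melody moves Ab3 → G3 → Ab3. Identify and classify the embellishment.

The harmony at that moment is F minor triad (F, Ab, C); G3 is not a chord tone.
It is approached by step down from Ab3 and left by step up to Ab3.
Step away and step back to the same note — a neighbor tone (lower neighbor).

G3 is a neighbor tone.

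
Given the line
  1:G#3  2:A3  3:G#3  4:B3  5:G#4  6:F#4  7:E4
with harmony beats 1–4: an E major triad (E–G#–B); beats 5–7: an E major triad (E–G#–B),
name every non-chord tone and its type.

The harmony at that moment is E major triad (E, G#, B); A3 is not a chord tone.
It is approached by step up from G#3 and left by step down to G#3.
Step away and step back to the same note — a neighbor tone (upper neighbor).
The harmony at that moment is E major triad (E, G#, B); F#4 is not a chord tone.
It is approached by step down from G#4 and left by step down to E4.
Step in, step out in the same direction — a passing tone.

A3 (beat 2) — neighbor tone; F#4 (beat 6) — passing tone.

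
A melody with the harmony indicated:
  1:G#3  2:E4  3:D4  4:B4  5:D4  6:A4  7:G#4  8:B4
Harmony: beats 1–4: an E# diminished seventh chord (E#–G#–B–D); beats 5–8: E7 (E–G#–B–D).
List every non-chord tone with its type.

The harmony at that moment is E# diminished seventh chord (E#, G#, B, D); E4 is not a chord tone.
It is approached by leap up from G#3 and left by step down to D4.
Leap in, step out — an appoggiatura.
The harmony at that moment is E dominant seventh chord (E, G#, B, D); A4 is not a chord tone.
It is approached by leap up from D4 and left by step down to G#4.
Leap in, step out — an appoggiatura.

E4 (beat 2) — appoggiatura; A4 (beat 6) — appoggiatura.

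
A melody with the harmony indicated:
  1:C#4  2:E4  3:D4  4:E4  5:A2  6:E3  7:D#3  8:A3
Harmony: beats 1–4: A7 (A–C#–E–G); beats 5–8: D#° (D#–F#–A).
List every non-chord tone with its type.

D4 (beat 3) — neighbor tone; E3 (beat 6) — appoggiatura.

The harmony at that moment is A dominant seventh chord (A, C#, E, G); D4 is not a chord tone.
It is approached by step down from E4 and left by step up to E4.
Step away and step back to the same note — a neighbor tone (lower neighbor).
The harmony at that moment is D# diminished triad (D#, F#, A); E3 is not a chord tone.
It is approached by leap up from A2 and left by step down to D#3.
Leap in, step out — an appoggiatura.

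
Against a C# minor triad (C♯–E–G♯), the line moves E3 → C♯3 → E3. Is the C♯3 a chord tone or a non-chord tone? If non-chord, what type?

Chord tone (the root of C# minor triad).

C# minor triad contains C♯, E, G♯; C♯ is the root, so it is a chord tone.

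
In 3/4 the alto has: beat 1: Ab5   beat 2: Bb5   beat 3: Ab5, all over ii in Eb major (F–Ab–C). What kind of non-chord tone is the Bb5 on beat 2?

The harmony at that moment is F minor triad (F, Ab, C); Bb5 is not a chord tone.
It is approached by step up from Ab5 and left by step down to Ab5.
Step away and step back to the same note — a neighbor tone (upper neighbor).

Upper neighbor tone.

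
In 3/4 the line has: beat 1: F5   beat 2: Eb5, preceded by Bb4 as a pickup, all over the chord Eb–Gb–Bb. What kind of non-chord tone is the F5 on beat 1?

The harmony at that moment is Eb minor triad (Eb, Gb, Bb); F5 is not a chord tone.
It is approached by leap up from Bb4 and left by step down to Eb5.
Leap in, step out, metrically accented — an appoggiatura.

Appoggiatura.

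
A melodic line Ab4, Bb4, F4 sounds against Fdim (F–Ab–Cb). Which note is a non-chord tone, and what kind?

Bb4 is an escape tone.

The harmony at that moment is F diminished triad (F, Ab, Cb); Bb4 is not a chord tone.
It is approached by step up from Ab4 and left by leap down to F4.
Step in, leap out — an escape tone.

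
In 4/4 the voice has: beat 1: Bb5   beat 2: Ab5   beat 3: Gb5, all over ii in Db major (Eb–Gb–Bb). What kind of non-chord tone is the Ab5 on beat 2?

Passing tone.

The harmony at that moment is Eb minor triad (Eb, Gb, Bb); Ab5 is not a chord tone.
It is approached by step down from Bb5 and left by step down to Gb5.
Step in, step out in the same direction — a passing tone.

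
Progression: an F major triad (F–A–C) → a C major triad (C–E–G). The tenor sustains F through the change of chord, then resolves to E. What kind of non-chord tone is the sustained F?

The harmony at that moment is C major triad (C, E, G); F is not a chord tone.
It is held over (the same pitch as the preceding F) and left by step down to E.
Held over from the previous chord and resolving down by step — a suspension.

F is a suspension.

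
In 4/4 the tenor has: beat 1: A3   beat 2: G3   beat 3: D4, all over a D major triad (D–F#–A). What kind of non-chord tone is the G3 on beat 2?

The harmony at that moment is D major triad (D, F#, A); G3 is not a chord tone.
It is approached by step down from A3 and left by leap up to D4.
Step in, leap out, on a weak beat — an escape tone.

Escape tone.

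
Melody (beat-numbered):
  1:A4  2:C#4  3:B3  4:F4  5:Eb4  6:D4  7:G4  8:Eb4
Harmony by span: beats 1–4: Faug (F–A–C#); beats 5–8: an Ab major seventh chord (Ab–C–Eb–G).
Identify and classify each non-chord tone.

The harmony at that moment is F augmented triad (F, A, C#); B3 is not a chord tone.
It is approached by step down from C#4 and left by leap up to F4.
Step in, leap out — an escape tone.
The harmony at that moment is Ab major seventh chord (Ab, C, Eb, G); D4 is not a chord tone.
It is approached by step down from Eb4 and left by leap up to G4.
Step in, leap out — an escape tone.

B3 (beat 3) — escape tone; D4 (beat 6) — escape tone.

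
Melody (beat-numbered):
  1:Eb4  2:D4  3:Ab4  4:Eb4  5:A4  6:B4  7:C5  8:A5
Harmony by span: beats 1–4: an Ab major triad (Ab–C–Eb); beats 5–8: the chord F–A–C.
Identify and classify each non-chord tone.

D4 (beat 2) — escape tone; B4 (beat 6) — passing tone.

The harmony at that moment is Ab major triad (Ab, C, Eb); D4 is not a chord tone.
It is approached by step down from Eb4 and left by leap up to Ab4.
Step in, leap out — an escape tone.
The harmony at that moment is F major triad (F, A, C); B4 is not a chord tone.
It is approached by step up from A4 and left by step up to C5.
Step in, step out in the same direction — a passing tone.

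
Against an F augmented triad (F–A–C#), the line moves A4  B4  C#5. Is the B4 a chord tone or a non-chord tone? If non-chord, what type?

Non-chord tone — a passing tone.

The harmony at that moment is F augmented triad (F, A, C#); B4 is not a chord tone.
It is approached by step up from A4 and left by step up to C#5.
Step in, step out in the same direction — a passing tone.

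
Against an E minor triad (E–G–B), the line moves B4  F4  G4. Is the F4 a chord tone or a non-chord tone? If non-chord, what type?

The harmony at that moment is E minor triad (E, G, B); F4 is not a chord tone.
It is approached by leap down from B4 and left by step up to G4.
Leap in, step out — an appoggiatura.

Non-chord tone — an appoggiatura.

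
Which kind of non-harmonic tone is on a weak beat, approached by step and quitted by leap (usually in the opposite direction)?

Escape tone.

Approach: by step. Departure: by leap. Metric position: weak.
Step in, leap out, from a weak position — an escape tone (échappée). (It is the mirror image of the appoggiatura, which leaps in and steps out on a strong beat.)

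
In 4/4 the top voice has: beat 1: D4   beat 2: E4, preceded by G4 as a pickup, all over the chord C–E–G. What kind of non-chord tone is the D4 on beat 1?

Appoggiatura.

The harmony at that moment is C major triad (C, E, G); D4 is not a chord tone.
It is approached by leap down from G4 and left by step up to E4.
Leap in, step out, metrically accented — an appoggiatura.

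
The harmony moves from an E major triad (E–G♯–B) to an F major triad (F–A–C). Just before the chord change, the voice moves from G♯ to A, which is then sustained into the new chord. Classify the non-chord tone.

The harmony at that moment is E major triad (E, G♯, B); A is not a chord tone.
It is approached by step up from G♯ and then sustained as the same pitch into the next harmony.
Arriving early and becoming a chord tone when the harmony changes — an anticipation.

A is an anticipation.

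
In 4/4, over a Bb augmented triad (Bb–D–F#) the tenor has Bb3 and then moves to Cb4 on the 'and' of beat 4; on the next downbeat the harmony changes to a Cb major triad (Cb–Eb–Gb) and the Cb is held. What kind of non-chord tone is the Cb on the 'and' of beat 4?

Anticipation.

The harmony at that moment is Bb augmented triad (Bb, D, F#); Cb4 is not a chord tone.
It is approached by step up from Bb3 and then sustained as the same pitch into the next harmony.
Arriving early and becoming a chord tone when the harmony changes — an anticipation.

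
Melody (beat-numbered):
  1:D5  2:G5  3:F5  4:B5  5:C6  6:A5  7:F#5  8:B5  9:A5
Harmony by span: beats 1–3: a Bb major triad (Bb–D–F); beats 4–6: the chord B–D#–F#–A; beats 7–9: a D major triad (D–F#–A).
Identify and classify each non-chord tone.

G5 (beat 2) — appoggiatura; C6 (beat 5) — escape tone; B5 (beat 8) — appoggiatura.

The harmony at that moment is Bb major triad (Bb, D, F); G5 is not a chord tone.
It is approached by leap up from D5 and left by step down to F5.
Leap in, step out — an appoggiatura.
The harmony at that moment is B dominant seventh chord (B, D#, F#, A); C6 is not a chord tone.
It is approached by step up from B5 and left by leap down to A5.
Step in, leap out — an escape tone.
The harmony at that moment is D major triad (D, F#, A); B5 is not a chord tone.
It is approached by leap up from F#5 and left by step down to A5.
Leap in, step out — an appoggiatura.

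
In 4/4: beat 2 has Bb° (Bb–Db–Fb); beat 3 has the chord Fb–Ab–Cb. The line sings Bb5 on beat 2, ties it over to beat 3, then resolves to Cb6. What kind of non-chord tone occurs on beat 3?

The harmony at that moment is Fb major triad (Fb, Ab, Cb); Bb5 is not a chord tone.
It is held over (the same pitch as the preceding Bb5) and left by step up to Cb6.
Held over from the previous chord and resolving up by step — a retardation.

Retardation.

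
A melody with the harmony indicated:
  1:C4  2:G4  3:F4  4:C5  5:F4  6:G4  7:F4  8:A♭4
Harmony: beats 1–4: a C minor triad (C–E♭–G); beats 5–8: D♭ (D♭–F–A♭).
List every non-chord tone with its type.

F4 (beat 3) — escape tone; G4 (beat 6) — neighbor tone.

The harmony at that moment is C minor triad (C, E♭, G); F4 is not a chord tone.
It is approached by step down from G4 and left by leap up to C5.
Step in, leap out — an escape tone.
The harmony at that moment is D♭ major triad (D♭, F, A♭); G4 is not a chord tone.
It is approached by step up from F4 and left by step down to F4.
Step away and step back to the same note — a neighbor tone (upper neighbor).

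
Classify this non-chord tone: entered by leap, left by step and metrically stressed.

Approach: by leap. Departure: by step. Metric position: strong.
Leap in, step out, in a metrically strong position — an appoggiatura. (It is the mirror image of the escape tone, which steps in and leaps out from a weak position.)

Appoggiatura.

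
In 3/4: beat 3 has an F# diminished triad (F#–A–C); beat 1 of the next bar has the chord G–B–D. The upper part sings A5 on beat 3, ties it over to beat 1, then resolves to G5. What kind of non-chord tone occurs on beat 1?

Suspension.

The harmony at that moment is G major triad (G, B, D); A5 is not a chord tone.
It is held over (the same pitch as the preceding A5) and left by step down to G5.
Held over from the previous chord and resolving down by step — a suspension.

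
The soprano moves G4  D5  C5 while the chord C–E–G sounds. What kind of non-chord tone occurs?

The harmony at that moment is C major triad (C, E, G); D5 is not a chord tone.
It is approached by leap up from G4 and left by step down to C5.
Leap in, step out — an appoggiatura.

D5 is an appoggiatura.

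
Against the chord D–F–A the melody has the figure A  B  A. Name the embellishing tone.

The harmony at that moment is D minor triad (D, F, A); B is not a chord tone.
It is approached by step up from A and left by step down to A.
Step away and step back to the same note — a neighbor tone (upper neighbor).

B is a neighbor tone.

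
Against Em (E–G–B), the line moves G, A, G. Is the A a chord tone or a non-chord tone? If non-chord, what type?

The harmony at that moment is E minor triad (E, G, B); A is not a chord tone.
It is approached by step up from G and left by step down to G.
Step away and step back to the same note — a neighbor tone (upper neighbor).

Non-chord tone — a neighbor tone.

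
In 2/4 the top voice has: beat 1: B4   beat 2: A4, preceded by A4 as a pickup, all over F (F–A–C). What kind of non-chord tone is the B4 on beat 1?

Upper neighbor tone.

The harmony at that moment is F major triad (F, A, C); B4 is not a chord tone.
It is approached by step up from A4 and left by step down to A4.
Step away and step back to the same note — a neighbor tone (upper neighbor).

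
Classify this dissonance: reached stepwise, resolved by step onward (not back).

Passing tone.

Approach: by step. Departure: by step, continuing in the same direction.
Stepwise on both sides with no change of direction means the note fills in the space between two different chord tones — a passing tone. (Had it turned back to its starting note it would be a neighbor tone instead.)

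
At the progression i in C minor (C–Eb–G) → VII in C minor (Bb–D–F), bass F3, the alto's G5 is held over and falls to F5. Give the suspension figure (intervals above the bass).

9–8 suspension.

At the second chord the bass is F3. The suspended G5 lies a ninth above the bass; after resolving down by step to F5, the interval above the bass becomes an octave.
Suspension figures are named by those two intervals: 9–8.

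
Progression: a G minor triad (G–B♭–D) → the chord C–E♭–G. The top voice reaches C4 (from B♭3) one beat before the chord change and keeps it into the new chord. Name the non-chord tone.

The harmony at that moment is G minor triad (G, B♭, D); C4 is not a chord tone.
It is approached by step up from B♭3 and then sustained as the same pitch into the next harmony.
Arriving early and becoming a chord tone when the harmony changes — an anticipation.

C4 is an anticipation.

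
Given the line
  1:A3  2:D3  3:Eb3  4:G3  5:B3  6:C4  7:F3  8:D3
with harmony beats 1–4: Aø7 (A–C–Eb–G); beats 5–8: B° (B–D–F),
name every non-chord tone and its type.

D3 (beat 2) — appoggiatura; C4 (beat 6) — escape tone.

The harmony at that moment is A half-diminished seventh chord (A, C, Eb, G); D3 is not a chord tone.
It is approached by leap down from A3 and left by step up to Eb3.
Leap in, step out — an appoggiatura.
The harmony at that moment is B diminished triad (B, D, F); C4 is not a chord tone.
It is approached by step up from B3 and left by leap down to F3.
Step in, leap out — an escape tone.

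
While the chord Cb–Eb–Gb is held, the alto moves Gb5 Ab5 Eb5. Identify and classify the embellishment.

Ab5 is an escape tone.

The harmony at that moment is Cb major triad (Cb, Eb, Gb); Ab5 is not a chord tone.
It is approached by step up from Gb5 and left by leap down to Eb5.
Step in, leap out — an escape tone.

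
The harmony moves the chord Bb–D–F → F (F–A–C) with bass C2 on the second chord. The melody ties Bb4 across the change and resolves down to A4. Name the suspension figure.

At the second chord the bass is C2. The suspended Bb4 lies a seventh above the bass; after resolving down by step to A4, the interval above the bass becomes a sixth.
Suspension figures are named by those two intervals: 7–6.

7–6 suspension.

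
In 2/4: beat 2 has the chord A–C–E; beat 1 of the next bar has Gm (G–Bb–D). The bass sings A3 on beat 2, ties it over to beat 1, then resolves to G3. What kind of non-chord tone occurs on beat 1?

The harmony at that moment is G minor triad (G, Bb, D); A3 is not a chord tone.
It is held over (the same pitch as the preceding A3) and left by step down to G3.
Held over from the previous chord and resolving down by step — a suspension.

Suspension.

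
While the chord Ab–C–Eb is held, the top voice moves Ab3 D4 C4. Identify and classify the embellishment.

D4 is an appoggiatura.

The harmony at that moment is Ab major triad (Ab, C, Eb); D4 is not a chord tone.
It is approached by leap up from Ab3 and left by step down to C4.
Leap in, step out — an appoggiatura.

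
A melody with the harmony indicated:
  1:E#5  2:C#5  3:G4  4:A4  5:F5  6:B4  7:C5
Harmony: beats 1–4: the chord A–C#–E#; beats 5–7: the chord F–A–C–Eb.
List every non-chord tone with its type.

The harmony at that moment is A augmented triad (A, C#, E#); G4 is not a chord tone.
It is approached by leap down from C#5 and left by step up to A4.
Leap in, step out — an appoggiatura.
The harmony at that moment is F dominant seventh chord (F, A, C, Eb); B4 is not a chord tone.
It is approached by leap down from F5 and left by step up to C5.
Leap in, step out — an appoggiatura.

G4 (beat 3) — appoggiatura; B4 (beat 6) — appoggiatura.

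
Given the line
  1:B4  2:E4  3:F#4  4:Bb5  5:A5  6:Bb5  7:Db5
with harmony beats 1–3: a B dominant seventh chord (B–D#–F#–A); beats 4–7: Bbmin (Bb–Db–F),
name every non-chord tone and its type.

The harmony at that moment is B dominant seventh chord (B, D#, F#, A); E4 is not a chord tone.
It is approached by leap down from B4 and left by step up to F#4.
Leap in, step out — an appoggiatura.
The harmony at that moment is Bb minor triad (Bb, Db, F); A5 is not a chord tone.
It is approached by step down from Bb5 and left by step up to Bb5.
Step away and step back to the same note — a neighbor tone (lower neighbor).

E4 (beat 2) — appoggiatura; A5 (beat 5) — neighbor tone.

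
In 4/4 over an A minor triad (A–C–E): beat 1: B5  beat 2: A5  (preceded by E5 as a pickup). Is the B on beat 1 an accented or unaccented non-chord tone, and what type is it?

Accented appoggiatura.

The harmony at that moment is A minor triad (A, C, E); B5 is not a chord tone.
It is approached by leap up from E5 and left by step down to A5.
Leap in, step out — an appoggiatura.
It falls on the downbeat, so it is accented.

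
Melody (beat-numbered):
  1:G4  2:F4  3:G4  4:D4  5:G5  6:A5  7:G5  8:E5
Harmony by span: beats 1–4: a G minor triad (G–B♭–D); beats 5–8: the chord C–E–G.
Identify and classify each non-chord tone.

F4 (beat 2) — neighbor tone; A5 (beat 6) — neighbor tone.

The harmony at that moment is G minor triad (G, B♭, D); F4 is not a chord tone.
It is approached by step down from G4 and left by step up to G4.
Step away and step back to the same note — a neighbor tone (lower neighbor).
The harmony at that moment is C major triad (C, E, G); A5 is not a chord tone.
It is approached by step up from G5 and left by step down to G5.
Step away and step back to the same note — a neighbor tone (upper neighbor).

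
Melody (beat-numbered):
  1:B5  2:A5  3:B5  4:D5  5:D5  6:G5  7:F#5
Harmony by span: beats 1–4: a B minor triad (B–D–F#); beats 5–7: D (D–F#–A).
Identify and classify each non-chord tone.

A5 (beat 2) — neighbor tone; G5 (beat 6) — appoggiatura.

The harmony at that moment is B minor triad (B, D, F#); A5 is not a chord tone.
It is approached by step down from B5 and left by step up to B5.
Step away and step back to the same note — a neighbor tone (lower neighbor).
The harmony at that moment is D major triad (D, F#, A); G5 is not a chord tone.
It is approached by leap up from D5 and left by step down to F#5.
Leap in, step out — an appoggiatura.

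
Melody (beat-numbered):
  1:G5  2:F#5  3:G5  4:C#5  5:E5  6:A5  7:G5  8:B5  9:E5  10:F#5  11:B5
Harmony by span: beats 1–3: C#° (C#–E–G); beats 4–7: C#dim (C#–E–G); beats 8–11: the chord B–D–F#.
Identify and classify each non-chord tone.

The harmony at that moment is C# diminished triad (C#, E, G); F#5 is not a chord tone.
It is approached by step down from G5 and left by step up to G5.
Step away and step back to the same note — a neighbor tone (lower neighbor).
The harmony at that moment is C# diminished triad (C#, E, G); A5 is not a chord tone.
It is approached by leap up from E5 and left by step down to G5.
Leap in, step out — an appoggiatura.
The harmony at that moment is B minor triad (B, D, F#); E5 is not a chord tone.
It is approached by leap down from B5 and left by step up to F#5.
Leap in, step out — an appoggiatura.

F#5 (beat 2) — neighbor tone; A5 (beat 6) — appoggiatura; E5 (beat 9) — appoggiatura.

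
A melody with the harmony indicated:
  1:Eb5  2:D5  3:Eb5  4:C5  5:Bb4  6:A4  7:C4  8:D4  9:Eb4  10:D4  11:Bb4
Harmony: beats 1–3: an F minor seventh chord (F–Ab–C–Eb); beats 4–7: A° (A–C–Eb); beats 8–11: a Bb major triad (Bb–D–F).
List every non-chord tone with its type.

The harmony at that moment is F minor seventh chord (F, Ab, C, Eb); D5 is not a chord tone.
It is approached by step down from Eb5 and left by step up to Eb5.
Step away and step back to the same note — a neighbor tone (lower neighbor).
The harmony at that moment is A diminished triad (A, C, Eb); Bb4 is not a chord tone.
It is approached by step down from C5 and left by step down to A4.
Step in, step out in the same direction — a passing tone.
The harmony at that moment is Bb major triad (Bb, D, F); Eb4 is not a chord tone.
It is approached by step up from D4 and left by step down to D4.
Step away and step back to the same note — a neighbor tone (upper neighbor).

D5 (beat 2) — neighbor tone; Bb4 (beat 5) — passing tone; Eb4 (beat 9) — neighbor tone.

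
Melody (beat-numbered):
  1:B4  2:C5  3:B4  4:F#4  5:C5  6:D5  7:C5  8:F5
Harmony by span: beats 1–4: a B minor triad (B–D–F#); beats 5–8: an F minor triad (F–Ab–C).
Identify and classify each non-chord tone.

The harmony at that moment is B minor triad (B, D, F#); C5 is not a chord tone.
It is approached by step up from B4 and left by step down to B4.
Step away and step back to the same note — a neighbor tone (upper neighbor).
The harmony at that moment is F minor triad (F, Ab, C); D5 is not a chord tone.
It is approached by step up from C5 and left by step down to C5.
Step away and step back to the same note — a neighbor tone (upper neighbor).

C5 (beat 2) — neighbor tone; D5 (beat 6) — neighbor tone.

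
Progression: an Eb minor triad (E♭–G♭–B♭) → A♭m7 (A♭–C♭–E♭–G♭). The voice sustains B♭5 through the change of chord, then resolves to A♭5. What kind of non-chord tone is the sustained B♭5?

The harmony at that moment is A♭ minor seventh chord (A♭, C♭, E♭, G♭); B♭5 is not a chord tone.
It is held over (the same pitch as the preceding B♭5) and left by step down to A♭5.
Held over from the previous chord and resolving down by step — a suspension.

B♭5 is a suspension.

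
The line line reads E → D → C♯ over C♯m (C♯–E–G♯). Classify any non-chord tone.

D is a passing tone.

The harmony at that moment is C♯ minor triad (C♯, E, G♯); D is not a chord tone.
It is approached by step down from E and left by step down to C♯.
Step in, step out in the same direction — a passing tone.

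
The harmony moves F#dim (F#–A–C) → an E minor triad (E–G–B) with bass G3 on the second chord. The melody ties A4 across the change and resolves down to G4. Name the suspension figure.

At the second chord the bass is G3. The suspended A4 lies a ninth above the bass; after resolving down by step to G4, the interval above the bass becomes an octave.
Suspension figures are named by those two intervals: 9–8.

9–8 suspension.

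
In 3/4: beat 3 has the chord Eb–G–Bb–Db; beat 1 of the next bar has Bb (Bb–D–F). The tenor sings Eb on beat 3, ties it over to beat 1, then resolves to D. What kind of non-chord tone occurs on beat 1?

The harmony at that moment is Bb major triad (Bb, D, F); Eb is not a chord tone.
It is held over (the same pitch as the preceding Eb) and left by step down to D.
Held over from the previous chord and resolving down by step — a suspension.

Suspension.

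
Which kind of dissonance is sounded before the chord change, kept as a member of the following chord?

Approach: ahead of the chord change (typically by step), so it is dissonant against the current harmony. Departure: none — the same pitch is restated or held and is a chord tone of the new harmony.
Dissonant first, consonant once the harmony catches up: the note simply arrives early — an anticipation. (The reverse timing, consonant first and dissonant after the change, would be a suspension or retardation.)

Anticipation.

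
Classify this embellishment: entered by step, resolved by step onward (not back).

Passing tone.

Approach: by step. Departure: by step, continuing in the same direction.
Stepwise on both sides with no change of direction means the note fills in the space between two different chord tones — a passing tone. (Had it turned back to its starting note it would be a neighbor tone instead.)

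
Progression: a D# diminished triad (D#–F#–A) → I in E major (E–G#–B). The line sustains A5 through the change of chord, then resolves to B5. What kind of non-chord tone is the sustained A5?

A5 is a retardation.

The harmony at that moment is E major triad (E, G#, B); A5 is not a chord tone.
It is held over (the same pitch as the preceding A5) and left by step up to B5.
Held over from the previous chord and resolving up by step — a retardation.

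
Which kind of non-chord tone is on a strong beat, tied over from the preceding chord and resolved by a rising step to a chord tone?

Approach: by preparation — the pitch is first a chord tone, then held (tied or repeated) while the harmony changes under it. Departure: up by step. Metric position: strong.
A prepared dissonance that resolves upward by step — a retardation. (The same figure resolving downward would be a suspension.)

Retardation.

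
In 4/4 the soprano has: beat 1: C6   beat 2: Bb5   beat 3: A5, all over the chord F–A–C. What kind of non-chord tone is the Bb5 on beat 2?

The harmony at that moment is F major triad (F, A, C); Bb5 is not a chord tone.
It is approached by step down from C6 and left by step down to A5.
Step in, step out in the same direction — a passing tone.

Passing tone.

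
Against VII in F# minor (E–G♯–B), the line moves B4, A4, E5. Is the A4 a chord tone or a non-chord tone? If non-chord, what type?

The harmony at that moment is E major triad (E, G♯, B); A4 is not a chord tone.
It is approached by step down from B4 and left by leap up to E5.
Step in, leap out — an escape tone.

Non-chord tone — an escape tone.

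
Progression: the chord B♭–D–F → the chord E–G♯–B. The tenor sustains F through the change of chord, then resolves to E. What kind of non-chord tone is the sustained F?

F is a suspension.

The harmony at that moment is E major triad (E, G♯, B); F is not a chord tone.
It is held over (the same pitch as the preceding F) and left by step down to E.
Held over from the previous chord and resolving down by step — a suspension.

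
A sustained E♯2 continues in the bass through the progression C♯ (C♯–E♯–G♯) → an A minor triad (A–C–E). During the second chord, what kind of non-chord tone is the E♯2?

The harmony at that moment is A minor triad (A, C, E); E♯2 is not a chord tone.
It is held over (the same pitch as the preceding E♯2) and then sustained as the same pitch into the next harmony.
Sustained through a change of harmony — a pedal tone.

Pedal tone (pedal point).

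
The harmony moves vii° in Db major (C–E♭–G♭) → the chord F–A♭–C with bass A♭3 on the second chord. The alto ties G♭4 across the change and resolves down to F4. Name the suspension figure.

7–6 suspension.

At the second chord the bass is A♭3. The suspended G♭4 lies a seventh above the bass; after resolving down by step to F4, the interval above the bass becomes a sixth.
Suspension figures are named by those two intervals: 7–6.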